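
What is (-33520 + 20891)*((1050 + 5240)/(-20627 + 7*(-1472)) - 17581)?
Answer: 6867703254429/30931 ≈ 2.2203e+8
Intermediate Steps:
(-33520 + 20891)*((1050 + 5240)/(-20627 + 7*(-1472)) - 17581) = -12629*(6290/(-20627 - 10304) - 17581) = -12629*(6290/(-30931) - 17581) = -12629*(6290*(-1/30931) - 17581) = -12629*(-6290/30931 - 17581) = -12629*(-543804201/30931) = 6867703254429/30931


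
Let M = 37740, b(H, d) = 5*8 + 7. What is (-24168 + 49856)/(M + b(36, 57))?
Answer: 25688/37787 ≈ 0.67981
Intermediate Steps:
b(H, d) = 47 (b(H, d) = 40 + 7 = 47)
(-24168 + 49856)/(M + b(36, 57)) = (-24168 + 49856)/(37740 + 47) = 25688/37787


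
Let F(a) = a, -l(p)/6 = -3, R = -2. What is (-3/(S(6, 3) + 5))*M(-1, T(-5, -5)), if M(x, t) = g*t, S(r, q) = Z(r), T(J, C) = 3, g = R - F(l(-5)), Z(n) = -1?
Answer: 45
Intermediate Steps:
l(p) = 18 (l(p) = -6*(-3) = 18)
g = -20 (g = -2 - 1*18 = -2 - 18 = -20)
S(r, q) = -1
M(x, t) = -20*t
(-3/(S(6, 3) + 5))*M(-1, T(-5, -5)) = (-3/(-1 + 5))*(-20*3) = (-3/4)*(-60) = ((¼)*(-3))*(-60) = -¾*(-60) = 45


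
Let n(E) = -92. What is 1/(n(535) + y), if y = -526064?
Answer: -1/526156 ≈ -1.9006e-6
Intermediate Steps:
1/(n(535) + y) = 1/(-92 - 526064) = 1/(-526156) = -1/526156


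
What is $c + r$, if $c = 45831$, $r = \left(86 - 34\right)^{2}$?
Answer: $48535$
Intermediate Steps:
$r = 2704$ ($r = 52^{2} = 2704$)
$c + r = 45831 + 2704 = 48535$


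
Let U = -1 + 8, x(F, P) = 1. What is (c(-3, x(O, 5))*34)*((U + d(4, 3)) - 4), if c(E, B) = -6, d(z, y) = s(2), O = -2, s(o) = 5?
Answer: -1632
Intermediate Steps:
d(z, y) = 5
U = 7
(c(-3, x(O, 5))*34)*((U + d(4, 3)) - 4) = (-6*34)*((7 + 5) - 4) = -204*(12 - 4) = -204*8 = -1632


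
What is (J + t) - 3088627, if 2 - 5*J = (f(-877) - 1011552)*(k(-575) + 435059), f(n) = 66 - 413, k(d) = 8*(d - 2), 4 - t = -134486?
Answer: 435550070574/5 ≈ 8.7110e+10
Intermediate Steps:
t = 134490 (t = 4 - 1*(-134486) = 4 + 134486 = 134490)
k(d) = -16 + 8*d (k(d) = 8*(-2 + d) = -16 + 8*d)
f(n) = -347
J = 435564841259/5 (J = ⅖ - (-347 - 1011552)*((-16 + 8*(-575)) + 435059)/5 = ⅖ - (-1011899)*((-16 - 4600) + 435059)/5 = ⅖ - (-1011899)*(-4616 + 435059)/5 = ⅖ - (-1011899)*430443/5 = ⅖ - ⅕*(-435564841257) = ⅖ + 435564841257/5 = 435564841259/5 ≈ 8.7113e+10)
(J + t) - 3088627 = (435564841259/5 + 134490) - 3088627 = 435565513709/5 - 3088627 = 435550070574/5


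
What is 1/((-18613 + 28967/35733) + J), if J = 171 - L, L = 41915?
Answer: -35733/2156707714 ≈ -1.6568e-5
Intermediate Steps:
J = -41744 (J = 171 - 1*41915 = 171 - 41915 = -41744)
1/((-18613 + 28967/35733) + J) = 1/((-18613 + 28967/35733) - 41744) = 1/(-665069362/35733 - 41744) = 1/(-2156707714/35733) = -35733/2156707714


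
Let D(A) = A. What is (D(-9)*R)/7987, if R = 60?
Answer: -540/7987 ≈ -0.067610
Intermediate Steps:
(D(-9)*R)/7987 = -9*60/7987 = -540*1/7987 = -540/7987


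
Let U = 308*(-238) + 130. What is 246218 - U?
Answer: 319392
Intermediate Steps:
U = -73174 (U = -73304 + 130 = -73174)
246218 - U = 246218 - 1*(-73174) = 246218 + 73174 = 319392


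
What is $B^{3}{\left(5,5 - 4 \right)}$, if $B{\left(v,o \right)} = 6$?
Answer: $216$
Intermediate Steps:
$B^{3}{\left(5,5 - 4 \right)} = 6^{3} = 216$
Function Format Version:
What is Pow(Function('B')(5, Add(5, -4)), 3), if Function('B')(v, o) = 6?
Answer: 216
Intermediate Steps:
Pow(Function('B')(5, Add(5, -4)), 3) = Pow(6, 3) = 216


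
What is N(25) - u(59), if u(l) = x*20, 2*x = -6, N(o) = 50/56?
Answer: 1705/28 ≈ 60.893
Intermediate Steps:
N(o) = 25/28 (N(o) = 50*(1/56) = 25/28)
x = -3 (x = (½)*(-6) = -3)
u(l) = -60 (u(l) = -3*20 = -60)
N(25) - u(59) = 25/28 - 1*(-60) = 25/28 + 60 = 1705/28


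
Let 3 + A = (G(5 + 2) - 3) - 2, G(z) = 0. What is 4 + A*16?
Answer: -124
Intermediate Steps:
A = -8 (A = -3 + ((0 - 3) - 2) = -3 + (-3 - 2) = -3 - 5 = -8)
4 + A*16 = 4 - 8*16 = 4 - 128 = -124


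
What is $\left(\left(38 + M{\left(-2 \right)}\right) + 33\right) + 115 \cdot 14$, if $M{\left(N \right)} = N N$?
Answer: $1685$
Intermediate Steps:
$M{\left(N \right)} = N^{2}$
$\left(\left(38 + M{\left(-2 \right)}\right) + 33\right) + 115 \cdot 14 = \left(\left(38 + \left(-2\right)^{2}\right) + 33\right) + 115 \cdot 14 = \left(\left(38 + 4\right) + 33\right) + 1610 = \left(42 + 33\right) + 1610 = 75 + 1610 = 1685$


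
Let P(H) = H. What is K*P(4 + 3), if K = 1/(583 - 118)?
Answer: 7/465 ≈ 0.015054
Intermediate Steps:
K = 1/465 ≈ 0.0021505
K*P(4 + 3) = (4 + 3)/465 = (1/465)*7 = 7/465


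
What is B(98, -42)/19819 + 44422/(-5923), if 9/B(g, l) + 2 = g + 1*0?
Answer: -28172770007/3756413984 ≈ -7.4999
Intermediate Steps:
B(g, l) = 9/(-2 + g) (B(g, l) = 9/(-2 + (g + 1*0)) = 9/(-2 + (g + 0)) = 9/(-2 + g))
B(98, -42)/19819 + 44422/(-5923) = (9/(-2 + 98))/19819 + 44422/(-5923) = (9/96)*(1/19819) + 44422*(-1/5923) = (9*(1/96))*(1/19819) - 44422/5923 = (3/32)*(1/19819) - 44422/5923 = 3/634208 - 44422/5923 = -28172770007/3756413984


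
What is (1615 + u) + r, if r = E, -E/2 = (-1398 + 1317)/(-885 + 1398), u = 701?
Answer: 44010/19 ≈ 2316.3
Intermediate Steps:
E = 6/19 (E = -2*(-1398 + 1317)/(-885 + 1398) = -(-162)/513 = -2*(-3/19) = 6/19 ≈ 0.31579)
r = 6/19 ≈ 0.31579
(1615 + u) + r = (1615 + 701) + 6/19 = 2316 + 6/19 = 44010/19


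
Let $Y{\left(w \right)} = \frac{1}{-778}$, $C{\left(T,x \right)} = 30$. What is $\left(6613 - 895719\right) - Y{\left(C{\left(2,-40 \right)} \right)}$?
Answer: $- \frac{691724467}{778} \approx -8.8911 \cdot 10^{5}$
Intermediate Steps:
$Y{\left(w \right)} = - \frac{1}{778}$
$\left(6613 - 895719\right) - Y{\left(C{\left(2,-40 \right)} \right)} = \left(6613 - 895719\right) - - \frac{1}{778} = -889106 + \frac{1}{778} = - \frac{691724467}{778}$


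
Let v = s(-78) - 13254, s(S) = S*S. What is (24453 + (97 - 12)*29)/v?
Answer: -13459/3585 ≈ -3.7543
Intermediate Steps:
s(S) = S²
v = -7170 (v = (-78)² - 13254 = 6084 - 13254 = -7170)
(24453 + (97 - 12)*29)/v = (24453 + (97 - 12)*29)/(-7170) = (24453 + 85*29)*(-1/7170) = (24453 + 2465)*(-1/7170) = 26918*(-1/7170) = -13459/3585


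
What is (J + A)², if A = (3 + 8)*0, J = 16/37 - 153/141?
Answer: 1288225/3024121 ≈ 0.42598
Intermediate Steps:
J = -1135/1739 (J = 16*(1/37) - 153*1/141 = 16/37 - 51/47 = -1135/1739 ≈ -0.65267)
A = 0 (A = 11*0 = 0)
(J + A)² = (-1135/1739 + 0)² = (-1135/1739)² = 1288225/3024121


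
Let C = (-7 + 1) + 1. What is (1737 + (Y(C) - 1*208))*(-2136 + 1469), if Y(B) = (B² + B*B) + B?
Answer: -1049858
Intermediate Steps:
C = -5 (C = -6 + 1 = -5)
Y(B) = B + 2*B² (Y(B) = (B² + B²) + B = 2*B² + B = B + 2*B²)
(1737 + (Y(C) - 1*208))*(-2136 + 1469) = (1737 + (-5*(1 + 2*(-5)) - 1*208))*(-2136 + 1469) = (1737 + (-5*(1 - 10) - 208))*(-667) = (1737 + (-5*(-9) - 208))*(-667) = (1737 + (45 - 208))*(-667) = (1737 - 163)*(-667) = 1574*(-667) = -1049858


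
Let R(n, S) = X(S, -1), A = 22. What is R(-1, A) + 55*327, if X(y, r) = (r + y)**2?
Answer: 18426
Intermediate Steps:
R(n, S) = (-1 + S)**2
R(-1, A) + 55*327 = (-1 + 22)**2 + 55*327 = 21**2 + 17985 = 441 + 17985 = 18426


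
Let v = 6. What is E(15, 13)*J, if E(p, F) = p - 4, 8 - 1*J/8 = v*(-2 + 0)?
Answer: 1760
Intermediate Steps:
J = 160 (J = 64 - 48*(-2 + 0) = 64 - 48*(-2) = 64 - 8*(-12) = 64 + 96 = 160)
E(p, F) = -4 + p
E(15, 13)*J = (-4 + 15)*160 = 11*160 = 1760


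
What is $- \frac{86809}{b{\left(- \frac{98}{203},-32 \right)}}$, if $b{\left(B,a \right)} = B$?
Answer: $\frac{2517461}{14} \approx 1.7982 \cdot 10^{5}$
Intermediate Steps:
$- \frac{86809}{b{\left(- \frac{98}{203},-32 \right)}} = - \frac{86809}{\left(-98\right) \frac{1}{203}} = - \frac{86809}{- \frac{14}{29}} = \left(-86809\right) \left(- \frac{29}{14}\right) = \frac{2517461}{14}$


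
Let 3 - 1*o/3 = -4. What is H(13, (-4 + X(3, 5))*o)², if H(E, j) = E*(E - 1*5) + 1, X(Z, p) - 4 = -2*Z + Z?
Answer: 11025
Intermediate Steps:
o = 21 (o = 9 - 3*(-4) = 9 + 12 = 21)
X(Z, p) = 4 - Z (X(Z, p) = 4 + (-2*Z + Z) = 4 - Z)
H(E, j) = 1 + E*(-5 + E) (H(E, j) = E*(E - 5) + 1 = E*(-5 + E) + 1 = 1 + E*(-5 + E))
H(13, (-4 + X(3, 5))*o)² = (1 + 13² - 5*13)² = (1 + 169 - 65)² = 105² = 11025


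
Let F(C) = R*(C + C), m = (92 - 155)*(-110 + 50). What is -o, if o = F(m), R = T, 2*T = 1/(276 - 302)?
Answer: 1890/13 ≈ 145.38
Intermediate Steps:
m = 3780 (m = -63*(-60) = 3780)
T = -1/52 (T = 1/(2*(276 - 302)) = (1/2)/(-26) = (1/2)*(-1/26) = -1/52 ≈ -0.019231)
R = -1/52 ≈ -0.019231
F(C) = -C/26 (F(C) = -(C + C)/52 = -C/26)
o = -1890/13 (o = -1/26*3780 = -1890/13 ≈ -145.38)
-o = -1*(-1890/13) = 1890/13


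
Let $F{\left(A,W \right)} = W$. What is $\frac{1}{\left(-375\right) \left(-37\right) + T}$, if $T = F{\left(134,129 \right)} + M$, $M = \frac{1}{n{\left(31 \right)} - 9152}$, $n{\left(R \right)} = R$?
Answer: $\frac{9121}{127730483} \approx 7.1408 \cdot 10^{-5}$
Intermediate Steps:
$M = - \frac{1}{9121}$ ($M = \frac{1}{31 - 9152} = \frac{1}{-9121} = - \frac{1}{9121} \approx -0.00010964$)
$T = \frac{1176608}{9121}$ ($T = 129 - \frac{1}{9121} = \frac{1176608}{9121} \approx 129.0$)
$\frac{1}{\left(-375\right) \left(-37\right) + T} = \frac{1}{\left(-375\right) \left(-37\right) + \frac{1176608}{9121}} = \frac{1}{13875 + \frac{1176608}{9121}} = \frac{1}{\frac{127730483}{9121}} = \frac{9121}{127730483}$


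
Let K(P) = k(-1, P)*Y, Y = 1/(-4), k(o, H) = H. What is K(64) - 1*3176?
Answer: -3192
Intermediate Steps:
Y = -¼ ≈ -0.25000
K(P) = -P/4 (K(P) = P*(-¼) = -P/4)
K(64) - 1*3176 = -¼*64 - 1*3176 = -16 - 3176 = -3192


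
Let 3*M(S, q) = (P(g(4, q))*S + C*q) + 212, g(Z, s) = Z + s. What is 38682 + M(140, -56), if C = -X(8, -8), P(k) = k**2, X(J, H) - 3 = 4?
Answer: 165070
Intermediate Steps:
X(J, H) = 7 (X(J, H) = 3 + 4 = 7)
C = -7 (C = -1*7 = -7)
M(S, q) = 212/3 - 7*q/3 + S*(4 + q)**2/3 (M(S, q) = (((4 + q)**2*S - 7*q) + 212)/3 = ((S*(4 + q)**2 - 7*q) + 212)/3 = ((-7*q + S*(4 + q)**2) + 212)/3 = (212 - 7*q + S*(4 + q)**2)/3 = 212/3 - 7*q/3 + S*(4 + q)**2/3)
38682 + M(140, -56) = 38682 + (212/3 - 7/3*(-56) + (1/3)*140*(4 - 56)**2) = 38682 + (212/3 + 392/3 + (1/3)*140*(-52)**2) = 38682 + (212/3 + 392/3 + (1/3)*140*2704) = 38682 + (212/3 + 392/3 + 378560/3) = 38682 + 126388 = 165070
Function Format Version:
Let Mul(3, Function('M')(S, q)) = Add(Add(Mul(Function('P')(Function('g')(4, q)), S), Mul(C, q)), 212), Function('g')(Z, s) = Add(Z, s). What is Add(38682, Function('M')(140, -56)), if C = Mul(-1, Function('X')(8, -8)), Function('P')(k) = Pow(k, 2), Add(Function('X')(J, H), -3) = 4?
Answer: 165070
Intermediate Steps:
Function('X')(J, H) = 7 (Function('X')(J, H) = Add(3, 4) = 7)
C = -7 (C = Mul(-1, 7) = -7)
Function('M')(S, q) = Add(Rational(212, 3), Mul(Rational(-7, 3), q), Mul(Rational(1, 3), S, Pow(Add(4, q), 2))) (Function('M')(S, q) = Mul(Rational(1, 3), Add(Add(Mul(Pow(Add(4, q), 2), S), Mul(-7, q)), 212)) = Mul(Rational(1, 3), Add(Add(Mul(S, Pow(Add(4, q), 2)), Mul(-7, q)), 212)) = Mul(Rational(1, 3), Add(Add(Mul(-7, q), Mul(S, Pow(Add(4, q), 2))), 212)) = Mul(Rational(1, 3), Add(212, Mul(-7, q), Mul(S, Pow(Add(4, q), 2)))) = Add(Rational(212, 3), Mul(Rational(-7, 3), q), Mul(Rational(1, 3), S, Pow(Add(4, q), 2))))
Add(38682, Function('M')(140, -56)) = Add(38682, Add(Rational(212, 3), Mul(Rational(-7, 3), -56), Mul(Rational(1, 3), 140, Pow(Add(4, -56), 2)))) = Add(38682, Add(Rational(212, 3), Rational(392, 3), Mul(Rational(1, 3), 140, Pow(-52, 2)))) = Add(38682, Add(Rational(212, 3), Rational(392, 3), Mul(Rational(1, 3), 140, 2704))) = Add(38682, Add(Rational(212, 3), Rational(392, 3), Rational(378560, 3))) = Add(38682, 126388) = 165070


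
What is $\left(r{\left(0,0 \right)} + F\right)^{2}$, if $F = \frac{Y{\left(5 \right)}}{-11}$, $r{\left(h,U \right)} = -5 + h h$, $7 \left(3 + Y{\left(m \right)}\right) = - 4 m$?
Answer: $\frac{118336}{5929} \approx 19.959$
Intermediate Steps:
$Y{\left(m \right)} = -3 - \frac{4 m}{7}$ ($Y{\left(m \right)} = -3 + \frac{\left(-4\right) m}{7} = -3 - \frac{4 m}{7}$)
$r{\left(h,U \right)} = -5 + h^{2}$
$F = \frac{41}{77}$ ($F = \frac{-3 - \frac{20}{7}}{-11} = \left(-3 - \frac{20}{7}\right) \left(- \frac{1}{11}\right) = \left(- \frac{41}{7}\right) \left(- \frac{1}{11}\right) = \frac{41}{77} \approx 0.53247$)
$\left(r{\left(0,0 \right)} + F\right)^{2} = \left(\left(-5 + 0^{2}\right) + \frac{41}{77}\right)^{2} = \left(\left(-5 + 0\right) + \frac{41}{77}\right)^{2} = \left(-5 + \frac{41}{77}\right)^{2} = \left(- \frac{344}{77}\right)^{2} = \frac{118336}{5929}$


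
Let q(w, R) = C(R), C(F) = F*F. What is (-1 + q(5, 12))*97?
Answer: 13871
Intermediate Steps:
C(F) = F²
q(w, R) = R²
(-1 + q(5, 12))*97 = (-1 + 12²)*97 = (-1 + 144)*97 = 143*97 = 13871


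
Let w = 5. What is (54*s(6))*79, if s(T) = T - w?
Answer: 4266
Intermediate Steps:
s(T) = -5 + T (s(T) = T - 1*5 = T - 5 = -5 + T)
(54*s(6))*79 = (54*(-5 + 6))*79 = (54*1)*79 = 54*79 = 4266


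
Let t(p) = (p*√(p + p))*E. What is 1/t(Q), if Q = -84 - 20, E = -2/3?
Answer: -3*I*√13/10816 ≈ -0.0010001*I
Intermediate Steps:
E = -⅔ (E = -2*⅓ = -⅔ ≈ -0.66667)
Q = -104
t(p) = -2*√2*p^(3/2)/3 (t(p) = (p*√(p + p))*(-⅔) = (p*√(2*p))*(-⅔) = (p*(√2*√p))*(-⅔) = (√2*p^(3/2))*(-⅔) = -2*√2*p^(3/2)/3)
1/t(Q) = 1/(-2*√2*(-104)^(3/2)/3) = 1/(-2*√2*(-208*I*√26)/3) = 1/(832*I*√13/3) = -3*I*√13/10816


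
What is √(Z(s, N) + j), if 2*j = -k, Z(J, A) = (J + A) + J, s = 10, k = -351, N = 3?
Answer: √794/2 ≈ 14.089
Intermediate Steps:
Z(J, A) = A + 2*J (Z(J, A) = (A + J) + J = A + 2*J)
j = 351/2 (j = (-1*(-351))/2 = (½)*351 = 351/2 ≈ 175.50)
√(Z(s, N) + j) = √((3 + 2*10) + 351/2) = √((3 + 20) + 351/2) = √(23 + 351/2) = √(397/2) = √794/2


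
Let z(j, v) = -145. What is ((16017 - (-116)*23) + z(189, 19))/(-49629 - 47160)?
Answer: -6180/32263 ≈ -0.19155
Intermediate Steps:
((16017 - (-116)*23) + z(189, 19))/(-49629 - 47160) = ((16017 - (-116)*23) - 145)/(-49629 - 47160) = ((16017 - 1*(-2668)) - 145)/(-96789) = ((16017 + 2668) - 145)*(-1/96789) = (18685 - 145)*(-1/96789) = 18540*(-1/96789) = -6180/32263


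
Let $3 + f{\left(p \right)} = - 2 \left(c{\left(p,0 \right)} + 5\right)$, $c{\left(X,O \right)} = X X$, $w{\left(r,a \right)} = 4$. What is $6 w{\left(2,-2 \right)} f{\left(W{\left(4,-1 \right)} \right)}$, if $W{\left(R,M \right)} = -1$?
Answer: $-360$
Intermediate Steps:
$c{\left(X,O \right)} = X^{2}$
$f{\left(p \right)} = -13 - 2 p^{2}$ ($f{\left(p \right)} = -3 - 2 \left(p^{2} + 5\right) = -3 - 2 \left(5 + p^{2}\right) = -3 - \left(10 + 2 p^{2}\right) = -13 - 2 p^{2}$)
$6 w{\left(2,-2 \right)} f{\left(W{\left(4,-1 \right)} \right)} = 6 \cdot 4 \left(-13 - 2 \left(-1\right)^{2}\right) = 24 \left(-13 - 2\right) = 24 \left(-15\right) = -360$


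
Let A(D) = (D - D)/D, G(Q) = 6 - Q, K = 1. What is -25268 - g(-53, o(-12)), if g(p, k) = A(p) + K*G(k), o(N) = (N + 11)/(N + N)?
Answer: -606575/24 ≈ -25274.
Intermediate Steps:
A(D) = 0 (A(D) = 0/D = 0)
o(N) = (11 + N)/(2*N) (o(N) = (11 + N)/((2*N)) = (11 + N)*(1/(2*N)) = (11 + N)/(2*N))
g(p, k) = 6 - k (g(p, k) = 0 + 1*(6 - k) = 0 + (6 - k) = 6 - k)
-25268 - g(-53, o(-12)) = -25268 - (6 - (11 - 12)/(2*(-12))) = -25268 - (6 - (-1)*(-1)/(2*12)) = -25268 - (6 - 1*1/24) = -25268 - (6 - 1/24) = -25268 - 1*143/24 = -25268 - 143/24 = -606575/24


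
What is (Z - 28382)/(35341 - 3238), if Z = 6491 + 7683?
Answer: -4736/10701 ≈ -0.44258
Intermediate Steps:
Z = 14174
(Z - 28382)/(35341 - 3238) = (14174 - 28382)/(35341 - 3238) = -14208/32103 = -14208*1/32103 = -4736/10701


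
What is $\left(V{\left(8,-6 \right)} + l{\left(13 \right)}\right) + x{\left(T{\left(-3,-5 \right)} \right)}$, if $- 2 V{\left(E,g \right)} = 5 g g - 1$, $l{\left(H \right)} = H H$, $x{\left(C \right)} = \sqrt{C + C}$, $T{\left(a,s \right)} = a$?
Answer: $\frac{159}{2} + i \sqrt{6} \approx 79.5 + 2.4495 i$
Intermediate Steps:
$x{\left(C \right)} = \sqrt{2} \sqrt{C}$ ($x{\left(C \right)} = \sqrt{2 C} = \sqrt{2} \sqrt{C}$)
$l{\left(H \right)} = H^{2}$
$V{\left(E,g \right)} = \frac{1}{2} - \frac{5 g^{2}}{2}$ ($V{\left(E,g \right)} = - \frac{5 g g - 1}{2} = - \frac{5 g^{2} - 1}{2} = - \frac{-1 + 5 g^{2}}{2} = \frac{1}{2} - \frac{5 g^{2}}{2}$)
$\left(V{\left(8,-6 \right)} + l{\left(13 \right)}\right) + x{\left(T{\left(-3,-5 \right)} \right)} = \left(\left(\frac{1}{2} - \frac{5 \left(-6\right)^{2}}{2}\right) + 13^{2}\right) + \sqrt{2} \sqrt{-3} = \left(\left(\frac{1}{2} - 90\right) + 169\right) + \sqrt{2} i \sqrt{3} = \left(\left(\frac{1}{2} - 90\right) + 169\right) + i \sqrt{6} = \left(- \frac{179}{2} + 169\right) + i \sqrt{6} = \frac{159}{2} + i \sqrt{6}$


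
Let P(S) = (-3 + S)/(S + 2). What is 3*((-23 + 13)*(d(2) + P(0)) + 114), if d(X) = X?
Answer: 327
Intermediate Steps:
P(S) = (-3 + S)/(2 + S)
3*((-23 + 13)*(d(2) + P(0)) + 114) = 3*((-23 + 13)*(2 + (-3 + 0)/(2 + 0)) + 114) = 3*(-10*(2 - 3/2) + 114) = 3*(-10*½ + 114) = 3*(-5 + 114) = 3*109 = 327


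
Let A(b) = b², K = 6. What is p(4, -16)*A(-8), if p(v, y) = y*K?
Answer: -6144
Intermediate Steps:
p(v, y) = 6*y (p(v, y) = y*6 = 6*y)
p(4, -16)*A(-8) = (6*(-16))*(-8)² = -96*64 = -6144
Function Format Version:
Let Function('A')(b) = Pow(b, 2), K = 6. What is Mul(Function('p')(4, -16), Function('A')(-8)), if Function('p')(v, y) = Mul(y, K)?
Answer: -6144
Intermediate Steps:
Function('p')(v, y) = Mul(6, y) (Function('p')(v, y) = Mul(y, 6) = Mul(6, y))
Mul(Function('p')(4, -16), Function('A')(-8)) = Mul(Mul(6, -16), Pow(-8, 2)) = Mul(-96, 64) = -6144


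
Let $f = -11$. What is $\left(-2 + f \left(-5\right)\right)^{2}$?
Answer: $2809$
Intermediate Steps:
$\left(-2 + f \left(-5\right)\right)^{2} = \left(-2 - -55\right)^{2} = \left(-2 + 55\right)^{2} = 53^{2} = 2809$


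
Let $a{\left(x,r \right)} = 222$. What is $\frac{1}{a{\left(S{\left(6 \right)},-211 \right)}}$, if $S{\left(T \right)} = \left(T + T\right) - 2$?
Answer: $\frac{1}{222} \approx 0.0045045$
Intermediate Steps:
$S{\left(T \right)} = -2 + 2 T$ ($S{\left(T \right)} = 2 T - 2 = -2 + 2 T$)
$\frac{1}{a{\left(S{\left(6 \right)},-211 \right)}} = \frac{1}{222}$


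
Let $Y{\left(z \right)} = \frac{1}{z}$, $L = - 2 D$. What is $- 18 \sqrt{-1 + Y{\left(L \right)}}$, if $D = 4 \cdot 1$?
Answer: $- \frac{27 i \sqrt{2}}{2} \approx - 19.092 i$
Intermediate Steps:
$D = 4$
$L = -8$ ($L = \left(-2\right) 4 = -8$)
$- 18 \sqrt{-1 + Y{\left(L \right)}} = - 18 \sqrt{-1 + \frac{1}{-8}} = - 18 \sqrt{-1 - \frac{1}{8}} = - 18 \sqrt{- \frac{9}{8}} = - 18 \frac{3 i \sqrt{2}}{4} = - \frac{27 i \sqrt{2}}{2}$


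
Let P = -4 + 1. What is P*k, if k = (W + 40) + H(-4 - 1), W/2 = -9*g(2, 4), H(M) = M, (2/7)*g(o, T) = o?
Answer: 273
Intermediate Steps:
g(o, T) = 7*o/2
W = -126 (W = 2*(-63*2/2) = 2*(-9*7) = 2*(-63) = -126)
P = -3
k = -91 (k = (-126 + 40) + (-4 - 1) = -86 - 5 = -91)
P*k = -3*(-91) = 273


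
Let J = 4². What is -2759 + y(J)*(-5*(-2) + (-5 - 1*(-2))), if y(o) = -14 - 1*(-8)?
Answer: -2801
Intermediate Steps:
J = 16
y(o) = -6 (y(o) = -14 + 8 = -6)
-2759 + y(J)*(-5*(-2) + (-5 - 1*(-2))) = -2759 - 6*(-5*(-2) + (-5 - 1*(-2))) = -2759 - 6*(10 + (-5 + 2)) = -2759 - 6*(10 - 3) = -2759 - 6*7 = -2759 - 42 = -2801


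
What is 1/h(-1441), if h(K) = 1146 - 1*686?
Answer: 1/460 ≈ 0.0021739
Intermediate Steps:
h(K) = 460 (h(K) = 1146 - 686 = 460)
1/h(-1441) = 1/460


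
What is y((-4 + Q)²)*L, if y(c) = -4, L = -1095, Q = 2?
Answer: 4380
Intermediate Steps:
y((-4 + Q)²)*L = -4*(-1095) = 4380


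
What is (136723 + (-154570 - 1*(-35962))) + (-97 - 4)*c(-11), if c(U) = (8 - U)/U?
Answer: 201184/11 ≈ 18289.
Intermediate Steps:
c(U) = (8 - U)/U
(136723 + (-154570 - 1*(-35962))) + (-97 - 4)*c(-11) = (136723 + (-154570 - 1*(-35962))) + (-97 - 4)*((8 - 1*(-11))/(-11)) = (136723 + (-154570 + 35962)) - (-101)*(8 + 11)/11 = (136723 - 118608) - (-101)*19/11 = 18115 - 101*(-19/11) = 18115 + 1919/11 = 201184/11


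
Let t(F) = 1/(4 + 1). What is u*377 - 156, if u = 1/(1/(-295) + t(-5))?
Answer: 3523/2 ≈ 1761.5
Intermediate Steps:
t(F) = ⅕ (t(F) = 1/5 = ⅕)
u = 295/58 (u = 1/(1/(-295) + ⅕) = 1/(-1/295 + ⅕) = 1/(58/295) = 295/58 ≈ 5.0862)
u*377 - 156 = (295/58)*377 - 156 = 3835/2 - 156 = 3523/2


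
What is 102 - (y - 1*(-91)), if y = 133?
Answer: -122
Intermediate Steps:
102 - (y - 1*(-91)) = 102 - (133 - 1*(-91)) = 102 - (133 + 91) = 102 - 1*224 = 102 - 224 = -122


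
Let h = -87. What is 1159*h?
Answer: -100833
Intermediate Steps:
1159*h = 1159*(-87) = -100833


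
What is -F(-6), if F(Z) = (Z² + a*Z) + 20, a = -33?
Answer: -254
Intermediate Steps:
F(Z) = 20 + Z² - 33*Z (F(Z) = (Z² - 33*Z) + 20 = 20 + Z² - 33*Z)
-F(-6) = -(20 + (-6)² - 33*(-6)) = -(20 + 36 + 198) = -1*254 = -254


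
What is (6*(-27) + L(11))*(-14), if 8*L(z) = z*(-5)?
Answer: 9457/4 ≈ 2364.3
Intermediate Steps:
L(z) = -5*z/8 (L(z) = (z*(-5))/8 = (-5*z)/8 = -5*z/8)
(6*(-27) + L(11))*(-14) = (6*(-27) - 5/8*11)*(-14) = (-162 - 55/8)*(-14) = -1351/8*(-14) = 9457/4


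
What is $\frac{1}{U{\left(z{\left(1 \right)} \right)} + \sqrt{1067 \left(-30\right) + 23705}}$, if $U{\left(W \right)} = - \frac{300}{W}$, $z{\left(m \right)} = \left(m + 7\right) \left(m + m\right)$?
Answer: $- \frac{60}{27701} - \frac{16 i \sqrt{8305}}{138505} \approx -0.002166 - 0.010527 i$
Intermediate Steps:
$z{\left(m \right)} = 2 m \left(7 + m\right)$ ($z{\left(m \right)} = \left(7 + m\right) 2 m = 2 m \left(7 + m\right)$)
$\frac{1}{U{\left(z{\left(1 \right)} \right)} + \sqrt{1067 \left(-30\right) + 23705}} = \frac{1}{- \frac{300}{2 \cdot 1 \left(7 + 1\right)} + \sqrt{1067 \left(-30\right) + 23705}} = \frac{1}{- \frac{300}{2 \cdot 1 \cdot 8} + \sqrt{-32010 + 23705}} = \frac{1}{- \frac{300}{16} + \sqrt{-8305}} = \frac{1}{\left(-300\right) \frac{1}{16} + i \sqrt{8305}} = \frac{1}{- \frac{75}{4} + i \sqrt{8305}}$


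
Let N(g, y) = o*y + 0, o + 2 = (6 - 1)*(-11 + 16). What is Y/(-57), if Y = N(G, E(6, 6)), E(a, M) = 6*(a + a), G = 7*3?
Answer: -552/19 ≈ -29.053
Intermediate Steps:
G = 21
E(a, M) = 12*a (E(a, M) = 6*(2*a) = 12*a)
o = 23 (o = -2 + (6 - 1)*(-11 + 16) = -2 + 5*5 = -2 + 25 = 23)
N(g, y) = 23*y (N(g, y) = 23*y + 0 = 23*y)
Y = 1656 (Y = 23*(12*6) = 23*72 = 1656)
Y/(-57) = 1656/(-57) = 1656*(-1/57) = -552/19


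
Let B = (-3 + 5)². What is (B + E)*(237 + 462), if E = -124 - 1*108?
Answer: -159372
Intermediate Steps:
B = 4 (B = 2² = 4)
E = -232 (E = -124 - 108 = -232)
(B + E)*(237 + 462) = (4 - 232)*(237 + 462) = -228*699 = -159372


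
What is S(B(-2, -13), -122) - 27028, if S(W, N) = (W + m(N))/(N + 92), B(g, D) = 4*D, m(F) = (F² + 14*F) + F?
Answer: -137307/5 ≈ -27461.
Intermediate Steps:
m(F) = F² + 15*F
S(W, N) = (W + N*(15 + N))/(92 + N) (S(W, N) = (W + N*(15 + N))/(N + 92) = (W + N*(15 + N))/(92 + N))
S(B(-2, -13), -122) - 27028 = (4*(-13) - 122*(15 - 122))/(92 - 122) - 27028 = (-52 - 122*(-107))/(-30) - 27028 = -(-52 + 13054)/30 - 27028 = -1/30*13002 - 27028 = -2167/5 - 27028 = -137307/5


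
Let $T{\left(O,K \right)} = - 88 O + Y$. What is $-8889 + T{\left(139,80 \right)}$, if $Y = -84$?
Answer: $-21205$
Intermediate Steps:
$T{\left(O,K \right)} = -84 - 88 O$ ($T{\left(O,K \right)} = - 88 O - 84 = -84 - 88 O$)
$-8889 + T{\left(139,80 \right)} = -8889 - 12316 = -21205$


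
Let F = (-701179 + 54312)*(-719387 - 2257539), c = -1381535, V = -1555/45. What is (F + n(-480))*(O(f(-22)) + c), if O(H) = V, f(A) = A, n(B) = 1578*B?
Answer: -23944078539899076652/9 ≈ -2.6605e+18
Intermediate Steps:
V = -311/9 (V = -1555*1/45 = -311/9 ≈ -34.556)
O(H) = -311/9
F = 1925675190842 (F = -646867*(-2976926) = 1925675190842)
(F + n(-480))*(O(f(-22)) + c) = (1925675190842 + 1578*(-480))*(-311/9 - 1381535) = (1925675190842 - 757440)*(-12434126/9) = 1925674433402*(-12434126/9) = -23944078539899076652/9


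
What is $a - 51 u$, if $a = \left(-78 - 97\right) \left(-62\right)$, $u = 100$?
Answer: $5750$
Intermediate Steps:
$a = 10850$ ($a = \left(-175\right) \left(-62\right) = 10850$)
$a - 51 u = 10850 - 5100 = 5750$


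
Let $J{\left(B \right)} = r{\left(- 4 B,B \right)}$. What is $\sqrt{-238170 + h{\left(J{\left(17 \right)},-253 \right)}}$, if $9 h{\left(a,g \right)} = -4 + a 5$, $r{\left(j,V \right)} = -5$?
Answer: $\frac{i \sqrt{2143559}}{3} \approx 488.03 i$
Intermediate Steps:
$J{\left(B \right)} = -5$
$h{\left(a,g \right)} = - \frac{4}{9} + \frac{5 a}{9}$ ($h{\left(a,g \right)} = \frac{-4 + a 5}{9} = \frac{-4 + 5 a}{9} = - \frac{4}{9} + \frac{5 a}{9}$)
$\sqrt{-238170 + h{\left(J{\left(17 \right)},-253 \right)}} = \sqrt{-238170 + \left(- \frac{4}{9} + \frac{5}{9} \left(-5\right)\right)} = \sqrt{-238170 - \frac{29}{9}} = \sqrt{- \frac{2143559}{9}} = \frac{i \sqrt{2143559}}{3}$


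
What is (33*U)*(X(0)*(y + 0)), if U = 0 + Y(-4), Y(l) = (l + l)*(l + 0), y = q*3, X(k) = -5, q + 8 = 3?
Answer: 79200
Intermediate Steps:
q = -5 (q = -8 + 3 = -5)
y = -15 (y = -5*3 = -15)
Y(l) = 2*l² (Y(l) = (2*l)*l = 2*l²)
U = 32 (U = 0 + 2*(-4)² = 0 + 2*16 = 0 + 32 = 32)
(33*U)*(X(0)*(y + 0)) = (33*32)*(-5*(-15 + 0)) = 1056*(-5*(-15)) = 1056*75 = 79200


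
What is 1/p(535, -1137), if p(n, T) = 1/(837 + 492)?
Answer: 1329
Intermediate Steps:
p(n, T) = 1/1329
1/p(535, -1137) = 1/(1/1329) = 1329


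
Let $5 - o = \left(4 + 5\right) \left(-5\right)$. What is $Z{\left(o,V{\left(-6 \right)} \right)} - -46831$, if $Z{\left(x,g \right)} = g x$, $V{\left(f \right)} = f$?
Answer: $46531$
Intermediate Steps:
$o = 50$ ($o = 5 - \left(4 + 5\right) \left(-5\right) = 5 - 9 \left(-5\right) = 5 - -45 = 5 + 45 = 50$)
$Z{\left(o,V{\left(-6 \right)} \right)} - -46831 = \left(-6\right) 50 - -46831 = -300 + 46831 = 46531$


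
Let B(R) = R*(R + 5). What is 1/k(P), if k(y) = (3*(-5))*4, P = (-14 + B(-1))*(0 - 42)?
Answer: -1/60 ≈ -0.016667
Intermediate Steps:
B(R) = R*(5 + R)
P = 756 (P = (-14 - (5 - 1))*(0 - 42) = (-14 - 1*4)*(-42) = (-14 - 4)*(-42) = -18*(-42) = 756)
k(y) = -60 (k(y) = -15*4 = -60)
1/k(P) = 1/(-60) = -1/60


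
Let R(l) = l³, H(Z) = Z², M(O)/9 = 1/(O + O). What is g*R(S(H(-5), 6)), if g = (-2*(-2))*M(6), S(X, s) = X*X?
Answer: 732421875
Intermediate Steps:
M(O) = 9/(2*O) (M(O) = 9/(O + O) = 9/((2*O)) = 9*(1/(2*O)) = 9/(2*O))
S(X, s) = X²
g = 3 (g = (-2*(-2))*((9/2)/6) = 4*((9/2)*(⅙)) = 4*(¾) = 3)
g*R(S(H(-5), 6)) = 3*(((-5)²)²)³ = 3*(25²)³ = 3*625³ = 3*244140625 = 732421875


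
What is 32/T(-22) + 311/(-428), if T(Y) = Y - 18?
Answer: -3267/2140 ≈ -1.5266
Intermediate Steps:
T(Y) = -18 + Y
32/T(-22) + 311/(-428) = 32/(-18 - 22) + 311/(-428) = 32/(-40) + 311*(-1/428) = 32*(-1/40) - 311/428 = -⅘ - 311/428 = -3267/2140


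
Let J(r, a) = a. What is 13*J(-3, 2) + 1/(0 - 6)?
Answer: 155/6 ≈ 25.833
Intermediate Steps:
13*J(-3, 2) + 1/(0 - 6) = 13*2 + 1/(0 - 6) = 26 + 1/(-6) = 26 - ⅙ = 155/6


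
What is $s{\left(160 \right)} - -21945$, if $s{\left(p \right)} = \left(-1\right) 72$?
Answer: $21873$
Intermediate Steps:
$s{\left(p \right)} = -72$
$s{\left(160 \right)} - -21945 = -72 - -21945 = -72 + 21945 = 21873$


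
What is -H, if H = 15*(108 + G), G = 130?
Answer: -3570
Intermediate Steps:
H = 3570 (H = 15*(108 + 130) = 15*238 = 3570)
-H = -1*3570 = -3570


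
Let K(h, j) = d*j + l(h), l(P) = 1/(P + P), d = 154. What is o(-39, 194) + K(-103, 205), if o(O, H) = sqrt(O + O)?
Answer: 6503419/206 + I*sqrt(78) ≈ 31570.0 + 8.8318*I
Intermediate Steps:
o(O, H) = sqrt(2)*sqrt(O) (o(O, H) = sqrt(2*O) = sqrt(2)*sqrt(O))
l(P) = 1/(2*P)
K(h, j) = 1/(2*h) + 154*j (K(h, j) = 154*j + 1/(2*h) = 1/(2*h) + 154*j)
o(-39, 194) + K(-103, 205) = sqrt(2)*sqrt(-39) + ((1/2)/(-103) + 154*205) = sqrt(2)*(I*sqrt(39)) + ((1/2)*(-1/103) + 31570) = I*sqrt(78) + (-1/206 + 31570) = I*sqrt(78) + 6503419/206 = 6503419/206 + I*sqrt(78)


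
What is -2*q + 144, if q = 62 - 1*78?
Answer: 176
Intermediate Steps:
q = -16 (q = 62 - 78 = -16)
-2*q + 144 = -2*(-16) + 144 = 32 + 144 = 176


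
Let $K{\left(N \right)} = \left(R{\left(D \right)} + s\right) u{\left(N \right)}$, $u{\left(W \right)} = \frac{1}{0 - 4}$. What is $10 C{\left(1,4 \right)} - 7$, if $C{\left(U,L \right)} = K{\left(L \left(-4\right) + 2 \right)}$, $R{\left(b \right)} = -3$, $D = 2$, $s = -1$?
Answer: $3$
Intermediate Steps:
$u{\left(W \right)} = - \frac{1}{4}$ ($u{\left(W \right)} = \frac{1}{-4} = - \frac{1}{4}$)
$K{\left(N \right)} = 1$ ($K{\left(N \right)} = \left(-3 - 1\right) \left(- \frac{1}{4}\right) = \left(-4\right) \left(- \frac{1}{4}\right) = 1$)
$C{\left(U,L \right)} = 1$
$10 C{\left(1,4 \right)} - 7 = 10 \cdot 1 - 7 = 10 - 7 = 3$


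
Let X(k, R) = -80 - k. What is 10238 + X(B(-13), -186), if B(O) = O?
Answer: 10171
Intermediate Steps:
10238 + X(B(-13), -186) = 10238 + (-80 - 1*(-13)) = 10238 + (-80 + 13) = 10238 - 67 = 10171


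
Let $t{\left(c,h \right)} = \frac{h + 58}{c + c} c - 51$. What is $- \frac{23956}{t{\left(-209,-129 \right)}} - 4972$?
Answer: $- \frac{812244}{173} \approx -4695.1$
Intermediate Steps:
$t{\left(c,h \right)} = -22 + \frac{h}{2}$ ($t{\left(c,h \right)} = \frac{58 + h}{2 c} c - 51 = \left(29 + \frac{h}{2}\right) - 51 = -22 + \frac{h}{2}$)
$- \frac{23956}{t{\left(-209,-129 \right)}} - 4972 = - \frac{23956}{-22 + \frac{1}{2} \left(-129\right)} - 4972 = - \frac{23956}{-22 - \frac{129}{2}} - 4972 = - \frac{23956}{- \frac{173}{2}} - 4972 = \left(-23956\right) \left(- \frac{2}{173}\right) - 4972 = \frac{47912}{173} - 4972 = - \frac{812244}{173}$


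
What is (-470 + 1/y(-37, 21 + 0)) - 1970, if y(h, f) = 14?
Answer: -34159/14 ≈ -2439.9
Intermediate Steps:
(-470 + 1/y(-37, 21 + 0)) - 1970 = (-470 + 1/14) - 1970 = -6579/14 - 1970 = -34159/14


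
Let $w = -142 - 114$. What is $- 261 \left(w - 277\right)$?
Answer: $139113$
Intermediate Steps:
$w = -256$ ($w = -142 - 114 = -256$)
$- 261 \left(w - 277\right) = - 261 \left(-256 - 277\right) = \left(-261\right) \left(-533\right) = 139113$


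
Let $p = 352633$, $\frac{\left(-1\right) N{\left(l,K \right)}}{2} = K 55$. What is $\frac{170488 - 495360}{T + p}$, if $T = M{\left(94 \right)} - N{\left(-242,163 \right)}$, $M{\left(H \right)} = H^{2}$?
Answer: $- \frac{324872}{379399} \approx -0.85628$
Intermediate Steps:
$N{\left(l,K \right)} = - 110 K$ ($N{\left(l,K \right)} = - 2 K 55 = - 2 \cdot 55 K = - 110 K$)
$T = 26766$ ($T = 94^{2} - \left(-110\right) 163 = 8836 - -17930 = 8836 + 17930 = 26766$)
$\frac{170488 - 495360}{T + p} = \frac{170488 - 495360}{26766 + 352633} = - \frac{324872}{379399}$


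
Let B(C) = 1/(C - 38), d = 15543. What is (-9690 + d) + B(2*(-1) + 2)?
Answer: 222413/38 ≈ 5853.0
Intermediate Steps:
B(C) = 1/(-38 + C)
(-9690 + d) + B(2*(-1) + 2) = (-9690 + 15543) + 1/(-38 + (2*(-1) + 2)) = 5853 + 1/(-38 + (-2 + 2)) = 5853 + 1/(-38 + 0) = 5853 + 1/(-38) = 5853 - 1/38 = 222413/38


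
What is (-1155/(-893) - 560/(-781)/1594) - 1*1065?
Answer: -591265429690/555854101 ≈ -1063.7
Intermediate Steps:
(-1155/(-893) - 560/(-781)/1594) - 1*1065 = (-1155*(-1/893) - 560*(-1/781)*(1/1594)) - 1065 = (1155/893 + (560/781)*(1/1594)) - 1065 = (1155/893 + 280/622457) - 1065 = 719187875/555854101 - 1065 = -591265429690/555854101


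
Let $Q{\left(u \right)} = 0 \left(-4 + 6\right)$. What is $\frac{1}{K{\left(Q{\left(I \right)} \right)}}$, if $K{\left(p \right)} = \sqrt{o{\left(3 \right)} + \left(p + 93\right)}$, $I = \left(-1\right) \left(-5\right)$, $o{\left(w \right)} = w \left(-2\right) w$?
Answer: $\frac{\sqrt{3}}{15} \approx 0.11547$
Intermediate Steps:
$o{\left(w \right)} = - 2 w^{2}$ ($o{\left(w \right)} = - 2 w w = - 2 w^{2}$)
$I = 5$
$Q{\left(u \right)} = 0$ ($Q{\left(u \right)} = 0 \cdot 2 = 0$)
$K{\left(p \right)} = \sqrt{75 + p}$ ($K{\left(p \right)} = \sqrt{- 2 \cdot 3^{2} + \left(p + 93\right)} = \sqrt{\left(-2\right) 9 + \left(93 + p\right)} = \sqrt{-18 + \left(93 + p\right)} = \sqrt{75 + p}$)
$\frac{1}{K{\left(Q{\left(I \right)} \right)}} = \frac{1}{\sqrt{75 + 0}} = \frac{1}{\sqrt{75}} = \frac{1}{5 \sqrt{3}} = \frac{\sqrt{3}}{15}$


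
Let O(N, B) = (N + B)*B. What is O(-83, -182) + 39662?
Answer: 87892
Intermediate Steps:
O(N, B) = B*(B + N) (O(N, B) = (B + N)*B = B*(B + N))
O(-83, -182) + 39662 = -182*(-182 - 83) + 39662 = -182*(-265) + 39662 = 48230 + 39662 = 87892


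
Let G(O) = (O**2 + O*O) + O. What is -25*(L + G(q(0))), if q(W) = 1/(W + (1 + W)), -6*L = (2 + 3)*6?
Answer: 50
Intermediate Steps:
L = -5 (L = -(2 + 3)*6/6 = -5*6/6 = -1/6*30 = -5)
q(W) = 1/(1 + 2*W)
G(O) = O + 2*O**2 (G(O) = (O**2 + O**2) + O = 2*O**2 + O = O + 2*O**2)
-25*(L + G(q(0))) = -25*(-5 + (1 + 2/(1 + 2*0))/(1 + 2*0)) = -25*(-5 + (1 + 2/(1 + 0))/(1 + 0)) = -25*(-5 + (1 + 2/1)/1) = -25*(-5 + 1*(1 + 2*1)) = -25*(-5 + 1*(1 + 2)) = -25*(-5 + 1*3) = -25*(-5 + 3) = -25*(-2) = 50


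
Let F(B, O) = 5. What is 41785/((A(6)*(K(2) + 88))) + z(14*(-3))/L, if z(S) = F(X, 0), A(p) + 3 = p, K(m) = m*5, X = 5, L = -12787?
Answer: 534303325/3759378 ≈ 142.13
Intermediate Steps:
K(m) = 5*m
A(p) = -3 + p
z(S) = 5
41785/((A(6)*(K(2) + 88))) + z(14*(-3))/L = 41785/(((-3 + 6)*(5*2 + 88))) + 5/(-12787) = 41785/((3*(10 + 88))) + 5*(-1/12787) = 41785/((3*98)) - 5/12787 = 41785/294 - 5/12787 = 534303325/3759378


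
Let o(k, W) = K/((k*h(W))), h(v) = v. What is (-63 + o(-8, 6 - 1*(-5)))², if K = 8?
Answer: 481636/121 ≈ 3980.5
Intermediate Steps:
o(k, W) = 8/(W*k) (o(k, W) = 8/((k*W)) = 8/((W*k)) = 8*(1/(W*k)) = 8/(W*k))
(-63 + o(-8, 6 - 1*(-5)))² = (-63 + 8/((6 - 1*(-5))*(-8)))² = (-63 + 8*(-⅛)/(6 + 5))² = (-63 + 8*(-⅛)/11)² = (-63 + 8*(1/11)*(-⅛))² = (-63 - 1/11)² = (-694/11)² = 481636/121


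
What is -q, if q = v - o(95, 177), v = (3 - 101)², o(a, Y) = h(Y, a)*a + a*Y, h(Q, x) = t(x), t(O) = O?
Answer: 16236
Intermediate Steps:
h(Q, x) = x
o(a, Y) = a² + Y*a (o(a, Y) = a*a + a*Y = a² + Y*a)
v = 9604 (v = (-98)² = 9604)
q = -16236 (q = 9604 - 95*(177 + 95) = 9604 - 95*272 = 9604 - 1*25840 = 9604 - 25840 = -16236)
-q = -1*(-16236) = 16236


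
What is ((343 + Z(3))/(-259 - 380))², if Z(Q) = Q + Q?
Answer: 121801/408321 ≈ 0.29830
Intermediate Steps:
Z(Q) = 2*Q
((343 + Z(3))/(-259 - 380))² = ((343 + 2*3)/(-259 - 380))² = ((343 + 6)/(-639))² = (349*(-1/639))² = (-349/639)² = 121801/408321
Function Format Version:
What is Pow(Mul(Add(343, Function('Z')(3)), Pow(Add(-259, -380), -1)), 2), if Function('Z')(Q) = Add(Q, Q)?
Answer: Rational(121801, 408321) ≈ 0.29830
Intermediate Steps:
Function('Z')(Q) = Mul(2, Q)
Pow(Mul(Add(343, Function('Z')(3)), Pow(Add(-259, -380), -1)), 2) = Pow(Mul(Add(343, Mul(2, 3)), Pow(Add(-259, -380), -1)), 2) = Pow(Mul(Add(343, 6), Pow(-639, -1)), 2) = Pow(Mul(349, Rational(-1, 639)), 2) = Pow(Rational(-349, 639), 2) = Rational(121801, 408321)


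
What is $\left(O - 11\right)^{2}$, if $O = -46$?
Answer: $3249$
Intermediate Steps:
$\left(O - 11\right)^{2} = \left(-46 - 11\right)^{2} = \left(-57\right)^{2} = 3249$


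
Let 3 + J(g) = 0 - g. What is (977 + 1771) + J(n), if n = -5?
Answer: 2750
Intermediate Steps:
J(g) = -3 - g (J(g) = -3 + (0 - g) = -3 - g)
(977 + 1771) + J(n) = (977 + 1771) + (-3 - 1*(-5)) = 2748 + (-3 + 5) = 2748 + 2 = 2750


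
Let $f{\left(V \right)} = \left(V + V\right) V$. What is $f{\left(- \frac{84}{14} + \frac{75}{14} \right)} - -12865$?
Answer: $\frac{1260851}{98} \approx 12866.0$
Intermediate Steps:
$f{\left(V \right)} = 2 V^{2}$ ($f{\left(V \right)} = 2 V V = 2 V^{2}$)
$f{\left(- \frac{84}{14} + \frac{75}{14} \right)} - -12865 = 2 \left(- \frac{84}{14} + \frac{75}{14}\right)^{2} - -12865 = 2 \left(\left(-84\right) \frac{1}{14} + 75 \cdot \frac{1}{14}\right)^{2} + 12865 = 2 \left(-6 + \frac{75}{14}\right)^{2} + 12865 = 2 \left(- \frac{9}{14}\right)^{2} + 12865 = 2 \cdot \frac{81}{196} + 12865 = \frac{81}{98} + 12865 = \frac{1260851}{98}$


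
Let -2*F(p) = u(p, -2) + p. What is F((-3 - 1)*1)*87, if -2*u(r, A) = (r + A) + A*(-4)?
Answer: 435/2 ≈ 217.50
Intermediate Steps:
u(r, A) = -r/2 + 3*A/2 (u(r, A) = -((r + A) + A*(-4))/2 = -((A + r) - 4*A)/2 = -(r - 3*A)/2 = -r/2 + 3*A/2)
F(p) = 3/2 - p/4 (F(p) = -((-p/2 + (3/2)*(-2)) + p)/2 = -((-p/2 - 3) + p)/2 = -((-3 - p/2) + p)/2 = -(-3 + p/2)/2 = 3/2 - p/4)
F((-3 - 1)*1)*87 = (3/2 - (-3 - 1)/4)*87 = (3/2 - (-1))*87 = (3/2 - ¼*(-4))*87 = (3/2 + 1)*87 = (5/2)*87 = 435/2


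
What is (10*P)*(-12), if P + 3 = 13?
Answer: -1200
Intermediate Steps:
P = 10 (P = -3 + 13 = 10)
(10*P)*(-12) = (10*10)*(-12) = 100*(-12) = -1200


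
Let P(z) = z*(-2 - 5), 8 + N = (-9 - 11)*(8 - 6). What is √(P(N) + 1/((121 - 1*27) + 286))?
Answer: √12129695/190 ≈ 18.330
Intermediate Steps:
N = -48 (N = -8 + (-9 - 11)*(8 - 6) = -8 - 20*2 = -8 - 40 = -48)
P(z) = -7*z (P(z) = z*(-7) = -7*z)
√(P(N) + 1/((121 - 1*27) + 286)) = √(-7*(-48) + 1/((121 - 1*27) + 286)) = √(336 + 1/((121 - 27) + 286)) = √(336 + 1/(94 + 286)) = √(336 + 1/380) = √(127681/380) = √12129695/190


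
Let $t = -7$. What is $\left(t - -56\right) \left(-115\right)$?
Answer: $-5635$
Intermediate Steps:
$\left(t - -56\right) \left(-115\right) = \left(-7 - -56\right) \left(-115\right) = \left(-7 + 56\right) \left(-115\right) = 49 \left(-115\right) = -5635$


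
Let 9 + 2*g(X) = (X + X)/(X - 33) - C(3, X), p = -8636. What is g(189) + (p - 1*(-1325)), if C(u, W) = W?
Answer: -385257/52 ≈ -7408.8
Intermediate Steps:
g(X) = -9/2 - X/2 + X/(-33 + X) (g(X) = -9/2 + ((X + X)/(X - 33) - X)/2 = -9/2 + ((2*X)/(-33 + X) - X)/2 = -9/2 + (2*X/(-33 + X) - X)/2 = -9/2 + (-X + 2*X/(-33 + X))/2 = -9/2 + (-X/2 + X/(-33 + X)) = -9/2 - X/2 + X/(-33 + X))
g(189) + (p - 1*(-1325)) = (297 - 1*189² + 26*189)/(2*(-33 + 189)) + (-8636 - 1*(-1325)) = (½)*(297 - 1*35721 + 4914)/156 + (-8636 + 1325) = (½)*(1/156)*(297 - 35721 + 4914) - 7311 = (½)*(1/156)*(-30510) - 7311 = -5085/52 - 7311 = -385257/52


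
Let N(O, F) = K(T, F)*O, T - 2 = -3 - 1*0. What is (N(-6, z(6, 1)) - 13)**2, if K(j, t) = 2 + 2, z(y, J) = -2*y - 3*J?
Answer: 1369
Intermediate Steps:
T = -1 (T = 2 + (-3 - 1*0) = 2 + (-3 + 0) = 2 - 3 = -1)
z(y, J) = -3*J - 2*y
K(j, t) = 4
N(O, F) = 4*O
(N(-6, z(6, 1)) - 13)**2 = (4*(-6) - 13)**2 = (-24 - 13)**2 = (-37)**2 = 1369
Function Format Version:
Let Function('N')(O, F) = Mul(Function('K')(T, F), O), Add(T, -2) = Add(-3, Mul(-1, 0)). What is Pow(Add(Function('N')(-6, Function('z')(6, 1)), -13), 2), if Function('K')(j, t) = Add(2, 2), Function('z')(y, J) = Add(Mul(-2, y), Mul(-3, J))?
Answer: 1369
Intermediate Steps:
T = -1 (T = Add(2, Add(-3, Mul(-1, 0))) = Add(2, Add(-3, 0)) = Add(2, -3) = -1)
Function('z')(y, J) = Add(Mul(-3, J), Mul(-2, y))
Function('K')(j, t) = 4
Function('N')(O, F) = Mul(4, O)
Pow(Add(Function('N')(-6, Function('z')(6, 1)), -13), 2) = Pow(Add(Mul(4, -6), -13), 2) = Pow(Add(-24, -13), 2) = Pow(-37, 2) = 1369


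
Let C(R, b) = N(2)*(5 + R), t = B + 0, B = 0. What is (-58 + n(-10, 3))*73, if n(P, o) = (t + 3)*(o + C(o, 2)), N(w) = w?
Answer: -73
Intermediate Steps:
t = 0 (t = 0 + 0 = 0)
C(R, b) = 10 + 2*R (C(R, b) = 2*(5 + R) = 10 + 2*R)
n(P, o) = 30 + 9*o (n(P, o) = (0 + 3)*(o + (10 + 2*o)) = 3*(10 + 3*o) = 30 + 9*o)
(-58 + n(-10, 3))*73 = (-58 + (30 + 9*3))*73 = (-58 + (30 + 27))*73 = (-58 + 57)*73 = -1*73 = -73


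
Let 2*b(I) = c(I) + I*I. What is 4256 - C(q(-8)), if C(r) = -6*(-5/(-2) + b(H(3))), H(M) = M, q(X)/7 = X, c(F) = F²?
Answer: 4325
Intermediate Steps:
q(X) = 7*X
b(I) = I² (b(I) = (I² + I*I)/2 = (I² + I²)/2 = (2*I²)/2 = I²)
C(r) = -69 (C(r) = -6*(-5/(-2) + 3²) = -6*(-5*(-½) + 9) = -6*(5/2 + 9) = -6*23/2 = -69)
4256 - C(q(-8)) = 4256 - 1*(-69) = 4256 + 69 = 4325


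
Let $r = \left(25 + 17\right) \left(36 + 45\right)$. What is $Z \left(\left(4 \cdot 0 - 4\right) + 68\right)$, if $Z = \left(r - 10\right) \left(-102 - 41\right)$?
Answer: $-31043584$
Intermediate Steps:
$r = 3402$ ($r = 42 \cdot 81 = 3402$)
$Z = -485056$ ($Z = \left(3402 - 10\right) \left(-102 - 41\right) = 3392 \left(-143\right) = -485056$)
$Z \left(\left(4 \cdot 0 - 4\right) + 68\right) = - 485056 \left(\left(4 \cdot 0 - 4\right) + 68\right) = - 485056 \left(\left(0 - 4\right) + 68\right) = - 485056 \left(-4 + 68\right) = \left(-485056\right) 64 = -31043584$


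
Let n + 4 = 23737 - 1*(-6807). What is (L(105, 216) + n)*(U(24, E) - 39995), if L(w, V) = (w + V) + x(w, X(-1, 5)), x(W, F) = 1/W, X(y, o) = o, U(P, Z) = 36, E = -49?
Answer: -129483383354/105 ≈ -1.2332e+9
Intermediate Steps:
n = 30540 (n = -4 + (23737 - 1*(-6807)) = -4 + (23737 + 6807) = -4 + 30544 = 30540)
L(w, V) = V + w + 1/w (L(w, V) = (w + V) + 1/w = (V + w) + 1/w = V + w + 1/w)
(L(105, 216) + n)*(U(24, E) - 39995) = ((216 + 105 + 1/105) + 30540)*(36 - 39995) = ((216 + 105 + 1/105) + 30540)*(-39959) = (33706/105 + 30540)*(-39959) = (3240406/105)*(-39959) = -129483383354/105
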